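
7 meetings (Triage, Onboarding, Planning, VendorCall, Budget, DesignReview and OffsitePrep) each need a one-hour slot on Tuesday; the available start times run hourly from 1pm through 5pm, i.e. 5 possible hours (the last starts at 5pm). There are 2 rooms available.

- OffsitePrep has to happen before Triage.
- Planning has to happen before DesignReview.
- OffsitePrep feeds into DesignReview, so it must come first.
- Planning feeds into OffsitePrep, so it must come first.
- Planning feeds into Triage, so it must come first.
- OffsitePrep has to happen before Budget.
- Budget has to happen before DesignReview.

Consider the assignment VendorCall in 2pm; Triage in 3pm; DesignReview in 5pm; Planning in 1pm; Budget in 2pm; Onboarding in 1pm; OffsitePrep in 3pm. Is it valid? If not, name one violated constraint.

No — it violates: OffsitePrep has to happen before Budget

Planning feeds into OffsitePrep, so it must come first — holds.
OffsitePrep feeds into DesignReview, so it must come first — holds.
OffsitePrep has to happen before Triage — violated.
Planning feeds into Triage, so it must come first — holds.
Planning has to happen before DesignReview — holds.
There are 2 rooms available — holds.
Budget has to happen before DesignReview — holds.
OffsitePrep has to happen before Budget — violated.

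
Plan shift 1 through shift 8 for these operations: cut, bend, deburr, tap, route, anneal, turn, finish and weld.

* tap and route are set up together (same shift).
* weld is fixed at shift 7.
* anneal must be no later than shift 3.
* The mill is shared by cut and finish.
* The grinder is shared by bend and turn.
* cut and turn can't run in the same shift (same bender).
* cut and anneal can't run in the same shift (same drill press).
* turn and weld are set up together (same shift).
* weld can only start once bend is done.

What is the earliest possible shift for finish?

shift 1

finish at shift 1 is achievable: route=shift 1, deburr=shift 1, bend=shift 1, weld=shift 7, finish=shift 1, anneal=shift 1, turn=shift 7, tap=shift 1, cut=shift 2.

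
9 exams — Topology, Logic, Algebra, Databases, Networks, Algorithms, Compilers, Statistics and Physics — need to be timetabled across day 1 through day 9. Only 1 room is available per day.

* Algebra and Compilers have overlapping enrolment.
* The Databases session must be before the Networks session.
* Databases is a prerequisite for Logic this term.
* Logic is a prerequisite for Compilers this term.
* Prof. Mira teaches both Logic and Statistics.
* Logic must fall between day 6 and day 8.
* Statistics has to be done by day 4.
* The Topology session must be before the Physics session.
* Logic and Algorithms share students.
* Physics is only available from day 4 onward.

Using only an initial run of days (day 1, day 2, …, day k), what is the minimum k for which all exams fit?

9 days

The precedence chain requires at least 3 distinct days.
With at most 1 per day and 9 exams, at least 9 days are needed.
Propagating the time windows through the other constraints, Compilers can't land before day 7, so the schedule must run through at least day 7.
9 works (last occupied day: day 9): for example Networks -> day 5; Databases -> day 2; Algebra -> day 8; Algorithms -> day 9; Statistics -> day 1; Logic -> day 6; Compilers -> day 7; Topology -> day 3; Physics -> day 4.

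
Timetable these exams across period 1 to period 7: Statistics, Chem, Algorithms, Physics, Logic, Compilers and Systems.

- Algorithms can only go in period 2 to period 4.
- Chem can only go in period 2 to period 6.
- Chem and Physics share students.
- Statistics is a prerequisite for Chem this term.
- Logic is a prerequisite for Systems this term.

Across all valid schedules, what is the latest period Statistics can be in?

Downstream work caps Statistics at period 5.
Statistics at period 5 is achievable: Physics in period 1; Statistics in period 5; Logic in period 1; Chem in period 6; Algorithms in period 2; Systems in period 2; Compilers in period 1.

period 5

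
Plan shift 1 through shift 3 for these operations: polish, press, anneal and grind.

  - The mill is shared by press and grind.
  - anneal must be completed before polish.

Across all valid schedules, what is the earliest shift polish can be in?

Precedence pushes polish to at least shift 2.
polish at shift 2 is achievable: press -> shift 1, polish -> shift 2, anneal -> shift 1, grind -> shift 2.

shift 2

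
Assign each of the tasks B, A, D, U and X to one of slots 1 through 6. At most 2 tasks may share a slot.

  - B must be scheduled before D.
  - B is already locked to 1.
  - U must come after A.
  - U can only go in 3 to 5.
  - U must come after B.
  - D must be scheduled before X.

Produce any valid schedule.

U -> 3; D -> 2; A -> 1; X -> 3; B -> 1

Checking: B(1) before U(3); B(1) before D(2); A(1) before U(3); D(2) before X(3); U=3 in [3,5]; B=1 in [1,1]; max 2 per slot (cap 2).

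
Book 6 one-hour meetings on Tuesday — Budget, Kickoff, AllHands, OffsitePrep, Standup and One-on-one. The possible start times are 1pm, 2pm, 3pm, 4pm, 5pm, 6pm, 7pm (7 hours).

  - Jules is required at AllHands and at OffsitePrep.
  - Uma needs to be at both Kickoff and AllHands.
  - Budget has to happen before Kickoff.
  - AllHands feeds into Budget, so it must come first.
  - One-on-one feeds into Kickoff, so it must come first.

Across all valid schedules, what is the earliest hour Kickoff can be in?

Precedence pushes Kickoff to at least 3pm.
Kickoff at 3pm is achievable: Standup in 1pm; Kickoff in 3pm; OffsitePrep in 2pm; AllHands in 1pm; One-on-one in 1pm; Budget in 2pm.

3pm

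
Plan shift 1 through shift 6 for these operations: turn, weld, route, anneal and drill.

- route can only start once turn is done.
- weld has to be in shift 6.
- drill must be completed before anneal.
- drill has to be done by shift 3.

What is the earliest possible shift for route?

Precedence pushes route to at least shift 2.
route at shift 2 is achievable: turn in shift 1; drill in shift 1; route in shift 2; anneal in shift 2; weld in shift 6.

shift 2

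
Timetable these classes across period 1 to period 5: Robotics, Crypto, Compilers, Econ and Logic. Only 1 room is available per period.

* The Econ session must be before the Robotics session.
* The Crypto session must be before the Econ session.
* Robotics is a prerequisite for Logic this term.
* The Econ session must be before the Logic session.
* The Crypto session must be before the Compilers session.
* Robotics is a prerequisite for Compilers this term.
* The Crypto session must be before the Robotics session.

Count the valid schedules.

Enumerating: Logic=period 5, Compilers=period 4, Robotics=period 3, Econ=period 2, Crypto=period 1 | Econ=period 2; Compilers=period 5; Logic=period 4; Crypto=period 1; Robotics=period 3.

2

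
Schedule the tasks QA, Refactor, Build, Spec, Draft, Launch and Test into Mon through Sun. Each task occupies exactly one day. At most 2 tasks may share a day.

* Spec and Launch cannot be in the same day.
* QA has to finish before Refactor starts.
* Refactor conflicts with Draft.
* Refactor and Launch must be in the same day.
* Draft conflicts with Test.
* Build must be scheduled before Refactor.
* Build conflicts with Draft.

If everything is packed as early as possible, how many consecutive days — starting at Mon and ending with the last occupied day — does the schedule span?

4

The precedence chain requires at least 2 distinct days.
With at most 2 per day and 7 tasks, at least 4 days are needed.
4 works (last occupied day: Thu): for example Draft=Wed; Build=Mon; Launch=Tue; Refactor=Tue; QA=Mon; Spec=Wed; Test=Thu.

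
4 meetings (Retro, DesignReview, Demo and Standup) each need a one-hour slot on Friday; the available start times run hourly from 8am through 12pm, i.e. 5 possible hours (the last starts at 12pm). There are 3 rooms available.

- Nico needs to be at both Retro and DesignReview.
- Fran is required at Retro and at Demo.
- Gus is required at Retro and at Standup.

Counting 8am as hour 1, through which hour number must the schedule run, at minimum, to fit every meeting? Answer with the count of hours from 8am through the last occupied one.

2

With at most 3 per hour and 4 meetings, at least 2 hours are needed.
2 works (last occupied hour: 9am): for example Retro -> 8am, Standup -> 9am, DesignReview -> 9am, Demo -> 9am.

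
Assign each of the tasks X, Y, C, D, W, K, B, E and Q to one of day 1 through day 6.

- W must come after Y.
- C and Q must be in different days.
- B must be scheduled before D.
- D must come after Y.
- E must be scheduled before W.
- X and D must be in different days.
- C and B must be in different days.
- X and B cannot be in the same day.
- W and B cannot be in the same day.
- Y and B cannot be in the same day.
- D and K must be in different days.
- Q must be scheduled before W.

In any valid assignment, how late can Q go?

Downstream work caps Q at day 5.
Q at day 5 is achievable: E in day 1; B in day 2; C in day 1; Y in day 1; X in day 1; K in day 1; W in day 6; Q in day 5; D in day 3.

day 5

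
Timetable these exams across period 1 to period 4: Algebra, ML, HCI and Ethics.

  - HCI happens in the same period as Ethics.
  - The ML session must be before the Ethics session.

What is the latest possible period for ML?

Downstream work caps ML at period 3.
ML at period 3 is achievable: Ethics -> period 4, ML -> period 3, Algebra -> period 1, HCI -> period 4.

period 3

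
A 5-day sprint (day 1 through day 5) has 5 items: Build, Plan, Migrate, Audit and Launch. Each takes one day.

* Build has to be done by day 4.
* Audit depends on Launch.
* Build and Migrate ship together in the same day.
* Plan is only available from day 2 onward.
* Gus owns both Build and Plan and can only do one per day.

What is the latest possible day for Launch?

Downstream work caps Launch at day 4.
Launch at day 4 is achievable: Plan=day 2, Migrate=day 1, Build=day 1, Launch=day 4, Audit=day 5.

day 4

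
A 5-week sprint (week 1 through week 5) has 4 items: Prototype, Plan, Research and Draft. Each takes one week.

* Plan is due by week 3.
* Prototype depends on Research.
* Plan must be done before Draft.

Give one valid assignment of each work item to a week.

Prototype in week 2; Research in week 1; Plan in week 1; Draft in week 2

Checking: Plan(week 1) before Draft(week 2); Research(week 1) before Prototype(week 2); Plan=week 1 in [week 1,week 3].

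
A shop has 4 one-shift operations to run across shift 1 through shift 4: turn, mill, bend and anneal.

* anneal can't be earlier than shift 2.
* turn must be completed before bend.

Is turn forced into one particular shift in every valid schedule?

No

turn can be shift 1 (e.g. bend -> shift 2; turn -> shift 1; anneal -> shift 2; mill -> shift 1) or shift 2 (e.g. turn -> shift 2; anneal -> shift 2; bend -> shift 3; mill -> shift 1).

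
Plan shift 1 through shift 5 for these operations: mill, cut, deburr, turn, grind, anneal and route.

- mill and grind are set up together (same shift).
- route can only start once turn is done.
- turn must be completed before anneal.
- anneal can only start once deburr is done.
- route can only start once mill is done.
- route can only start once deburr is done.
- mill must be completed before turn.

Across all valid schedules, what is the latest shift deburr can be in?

shift 4

Downstream work caps deburr at shift 4.
deburr at shift 4 is achievable: anneal=shift 5, deburr=shift 4, turn=shift 2, route=shift 5, cut=shift 1, grind=shift 1, mill=shift 1.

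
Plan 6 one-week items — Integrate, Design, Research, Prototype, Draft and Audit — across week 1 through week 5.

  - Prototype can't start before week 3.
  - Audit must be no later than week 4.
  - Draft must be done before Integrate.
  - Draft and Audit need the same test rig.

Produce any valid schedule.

Design=week 1, Draft=week 2, Research=week 1, Prototype=week 3, Audit=week 1, Integrate=week 3

Checking: Draft(week 2) before Integrate(week 3); Draft(week 2) != Audit(week 1); Prototype=week 3 in [week 3,week 5]; Audit=week 1 in [week 1,week 4].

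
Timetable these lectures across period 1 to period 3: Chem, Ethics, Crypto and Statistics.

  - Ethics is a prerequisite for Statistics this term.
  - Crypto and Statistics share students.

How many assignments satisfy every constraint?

Splitting on Chem: it can be period 1 (6), period 2 (6), period 3 (6). Listing each branch's schedules as (Ethics, Crypto, Statistics) by period number:
Chem=period 1: (1,1,2) (1,1,3) (1,2,3) (1,3,2) (2,1,3) (2,2,3) — 6.
Chem=period 2: (1,1,2) (1,1,3) (1,2,3) (1,3,2) (2,1,3) (2,2,3) — 6.
Chem=period 3: (1,1,2) (1,1,3) (1,2,3) (1,3,2) (2,1,3) (2,2,3) — 6.
Summing: 6 + 6 + 6 = 18.

18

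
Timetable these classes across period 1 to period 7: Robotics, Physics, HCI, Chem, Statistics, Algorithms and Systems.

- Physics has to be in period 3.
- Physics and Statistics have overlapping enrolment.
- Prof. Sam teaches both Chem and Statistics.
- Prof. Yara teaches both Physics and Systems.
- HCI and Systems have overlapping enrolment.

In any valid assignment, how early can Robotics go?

Robotics at period 1 is achievable: HCI in period 1; Systems in period 2; Robotics in period 1; Algorithms in period 1; Chem in period 1; Physics in period 3; Statistics in period 2.

period 1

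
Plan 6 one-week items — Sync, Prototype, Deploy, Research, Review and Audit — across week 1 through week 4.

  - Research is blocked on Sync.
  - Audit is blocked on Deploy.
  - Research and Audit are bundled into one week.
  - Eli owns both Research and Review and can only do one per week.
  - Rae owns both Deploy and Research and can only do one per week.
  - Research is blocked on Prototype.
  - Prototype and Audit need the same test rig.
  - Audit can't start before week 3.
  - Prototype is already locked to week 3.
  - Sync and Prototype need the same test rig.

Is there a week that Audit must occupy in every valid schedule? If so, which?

week 4

Audit's window is week 3–week 4.
Prototype is fixed at week 3, and Audit can't share a week with Prototype.
So Audit must be week 4.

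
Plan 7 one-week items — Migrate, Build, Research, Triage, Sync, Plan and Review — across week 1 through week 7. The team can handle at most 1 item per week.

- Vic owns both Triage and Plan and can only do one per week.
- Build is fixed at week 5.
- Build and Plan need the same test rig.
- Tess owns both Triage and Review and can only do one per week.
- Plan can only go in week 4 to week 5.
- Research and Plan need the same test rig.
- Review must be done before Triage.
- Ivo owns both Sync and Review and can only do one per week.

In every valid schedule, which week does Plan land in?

week 4

Plan's window is week 4–week 5.
Build is fixed at week 5, and Plan can't share a week with Build.
So Plan must be week 4.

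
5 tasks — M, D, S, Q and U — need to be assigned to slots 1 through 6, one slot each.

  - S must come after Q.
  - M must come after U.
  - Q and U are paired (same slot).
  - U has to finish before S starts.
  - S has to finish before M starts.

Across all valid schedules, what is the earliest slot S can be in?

2

Precedence pushes S to at least 2; downstream work caps S at 5.
S at 2 is achievable: Q in 1, M in 3, S in 2, D in 1, U in 1.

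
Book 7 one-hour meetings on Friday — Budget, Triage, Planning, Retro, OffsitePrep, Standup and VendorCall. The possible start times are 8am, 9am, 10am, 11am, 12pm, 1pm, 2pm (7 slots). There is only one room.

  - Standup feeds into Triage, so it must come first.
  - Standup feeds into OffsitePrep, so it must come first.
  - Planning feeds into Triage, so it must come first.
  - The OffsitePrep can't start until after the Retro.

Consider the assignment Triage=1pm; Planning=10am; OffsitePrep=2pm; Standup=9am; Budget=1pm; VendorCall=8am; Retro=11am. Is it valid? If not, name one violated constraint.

No. There is only one room is not satisfied.

Planning feeds into Triage, so it must come first — holds.
Standup feeds into OffsitePrep, so it must come first — holds.
There is only one room — violated.
The OffsitePrep can't start until after the Retro — holds.
Standup feeds into Triage, so it must come first — holds.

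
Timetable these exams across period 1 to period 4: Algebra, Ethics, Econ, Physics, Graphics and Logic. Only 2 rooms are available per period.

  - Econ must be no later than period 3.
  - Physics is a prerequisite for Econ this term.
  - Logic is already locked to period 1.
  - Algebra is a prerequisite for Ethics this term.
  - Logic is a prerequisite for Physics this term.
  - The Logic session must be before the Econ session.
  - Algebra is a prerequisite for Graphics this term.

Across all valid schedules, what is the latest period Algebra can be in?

Downstream work caps Algebra at period 3.
Algebra at period 3 is achievable: Graphics in period 4, Econ in period 3, Algebra in period 3, Logic in period 1, Physics in period 2, Ethics in period 4.

period 3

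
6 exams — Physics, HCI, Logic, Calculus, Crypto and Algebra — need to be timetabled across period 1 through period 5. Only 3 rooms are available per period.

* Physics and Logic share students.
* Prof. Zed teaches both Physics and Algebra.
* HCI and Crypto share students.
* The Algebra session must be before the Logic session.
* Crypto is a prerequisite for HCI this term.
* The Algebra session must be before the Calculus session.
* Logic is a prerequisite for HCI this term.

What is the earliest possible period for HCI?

period 3

Precedence pushes HCI to at least period 3.
HCI at period 3 is achievable: Calculus=period 2; Crypto=period 1; Algebra=period 1; Physics=period 3; Logic=period 2; HCI=period 3.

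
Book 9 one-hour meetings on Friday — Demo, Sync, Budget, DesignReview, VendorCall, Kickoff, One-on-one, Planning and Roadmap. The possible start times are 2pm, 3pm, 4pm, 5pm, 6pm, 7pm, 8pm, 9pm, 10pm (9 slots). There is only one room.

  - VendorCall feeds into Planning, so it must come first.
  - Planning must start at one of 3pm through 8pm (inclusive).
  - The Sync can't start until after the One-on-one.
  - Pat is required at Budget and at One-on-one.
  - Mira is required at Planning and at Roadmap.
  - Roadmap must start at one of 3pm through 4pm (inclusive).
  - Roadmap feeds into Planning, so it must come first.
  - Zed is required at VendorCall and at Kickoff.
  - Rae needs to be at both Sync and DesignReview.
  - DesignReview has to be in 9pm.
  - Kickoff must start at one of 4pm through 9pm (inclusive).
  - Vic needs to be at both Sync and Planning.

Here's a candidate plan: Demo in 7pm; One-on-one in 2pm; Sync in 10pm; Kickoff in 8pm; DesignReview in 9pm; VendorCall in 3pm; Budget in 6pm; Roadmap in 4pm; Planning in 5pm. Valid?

Yes, all constraints hold

There is only one room — holds.
Kickoff must start at one of 4pm through 9pm (inclusive) — holds.
Zed is required at VendorCall and at Kickoff — holds.
Roadmap feeds into Planning, so it must come first — holds.
Vic needs to be at both Sync and Planning — holds.
The Sync can't start until after the One-on-one — holds.
DesignReview has to be in 9pm — holds.
Planning must start at one of 3pm through 8pm (inclusive) — holds.
Pat is required at Budget and at One-on-one — holds.
VendorCall feeds into Planning, so it must come first — holds.
Rae needs to be at both Sync and DesignReview — holds.
Mira is required at Planning and at Roadmap — holds.
Roadmap must start at one of 3pm through 4pm (inclusive) — holds.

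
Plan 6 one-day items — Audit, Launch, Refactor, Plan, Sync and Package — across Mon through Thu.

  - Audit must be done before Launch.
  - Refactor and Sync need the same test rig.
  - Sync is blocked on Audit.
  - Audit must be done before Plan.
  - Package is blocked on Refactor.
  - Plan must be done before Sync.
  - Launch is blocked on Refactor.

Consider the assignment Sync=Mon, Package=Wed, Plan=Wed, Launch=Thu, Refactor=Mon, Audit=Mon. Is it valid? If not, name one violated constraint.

Invalid. Refactor and Sync need the same test rig.

Refactor and Sync need the same test rig — violated.
Launch is blocked on Refactor — holds.
Plan must be done before Sync — violated.
Package is blocked on Refactor — holds.
Audit must be done before Launch — holds.
Sync is blocked on Audit — violated.
Audit must be done before Plan — holds.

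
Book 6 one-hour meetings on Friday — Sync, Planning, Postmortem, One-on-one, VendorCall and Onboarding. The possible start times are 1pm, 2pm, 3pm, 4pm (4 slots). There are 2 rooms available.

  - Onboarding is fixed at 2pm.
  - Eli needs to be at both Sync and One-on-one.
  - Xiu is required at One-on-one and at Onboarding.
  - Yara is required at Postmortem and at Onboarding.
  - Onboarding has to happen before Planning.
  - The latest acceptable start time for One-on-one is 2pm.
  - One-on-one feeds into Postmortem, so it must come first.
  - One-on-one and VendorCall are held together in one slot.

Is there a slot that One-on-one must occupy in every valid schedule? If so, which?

1pm

One-on-one's window is 1pm–2pm.
Onboarding is fixed at 2pm, and One-on-one can't share a slot with Onboarding.
So One-on-one must be 1pm.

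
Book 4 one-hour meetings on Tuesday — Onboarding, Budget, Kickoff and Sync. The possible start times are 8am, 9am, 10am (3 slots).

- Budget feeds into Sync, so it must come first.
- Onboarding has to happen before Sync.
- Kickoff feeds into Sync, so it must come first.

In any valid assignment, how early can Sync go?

9am

Precedence pushes Sync to at least 9am.
Sync at 9am is achievable: Sync -> 9am, Budget -> 8am, Kickoff -> 8am, Onboarding -> 8am.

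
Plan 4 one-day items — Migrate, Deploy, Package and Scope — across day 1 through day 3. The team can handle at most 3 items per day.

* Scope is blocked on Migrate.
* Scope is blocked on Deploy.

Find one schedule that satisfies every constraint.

Deploy -> day 1, Scope -> day 2, Migrate -> day 1, Package -> day 1

Checking: Migrate(day 1) before Scope(day 2); Deploy(day 1) before Scope(day 2); max 3 per day (cap 3).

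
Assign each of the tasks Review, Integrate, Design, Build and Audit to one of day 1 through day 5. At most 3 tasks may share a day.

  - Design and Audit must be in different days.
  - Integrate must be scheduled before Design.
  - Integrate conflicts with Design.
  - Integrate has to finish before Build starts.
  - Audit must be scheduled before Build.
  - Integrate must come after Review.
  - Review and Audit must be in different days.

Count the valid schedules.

Splitting on Review: it can be day 1 (27), day 2 (12), day 3 (3). Listing each branch's schedules as (Integrate, Design, Build, Audit) by day number:
Review=day 1: (2,3,3,2) (2,3,4,2) (2,3,5,2) (2,3,5,4) (2,4,3,2) (2,4,4,2) (2,4,4,3) (2,4,5,2) (2,4,5,3) (2,5,3,2) (2,5,4,2) (2,5,4,3) (2,5,5,2) (2,5,5,3) (2,5,5,4) (3,4,4,2) (3,4,4,3) (3,4,5,2) (3,4,5,3) (3,5,4,2) (3,5,4,3) (3,5,5,2) (3,5,5,3) (3,5,5,4) (4,5,5,2) (4,5,5,3) (4,5,5,4) — 27.
Review=day 2: (3,4,4,1) (3,4,4,3) (3,4,5,1) (3,4,5,3) (3,5,4,1) (3,5,4,3) (3,5,5,1) (3,5,5,3) (3,5,5,4) (4,5,5,1) (4,5,5,3) (4,5,5,4) — 12.
Review=day 3: (4,5,5,1) (4,5,5,2) (4,5,5,4) — 3.
Summing: 27 + 12 + 3 = 42.

42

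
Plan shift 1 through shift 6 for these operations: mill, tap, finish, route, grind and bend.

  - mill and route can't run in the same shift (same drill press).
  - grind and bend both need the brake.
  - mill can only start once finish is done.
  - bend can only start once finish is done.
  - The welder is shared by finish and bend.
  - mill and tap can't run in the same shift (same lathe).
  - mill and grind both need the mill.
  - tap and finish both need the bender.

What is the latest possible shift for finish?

shift 5

Downstream work caps finish at shift 5.
finish at shift 5 is achievable: mill -> shift 6, bend -> shift 6, route -> shift 1, grind -> shift 1, tap -> shift 1, finish -> shift 5.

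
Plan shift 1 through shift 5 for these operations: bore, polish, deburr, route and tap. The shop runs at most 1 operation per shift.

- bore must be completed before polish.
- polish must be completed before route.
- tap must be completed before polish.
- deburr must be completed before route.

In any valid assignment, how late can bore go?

Downstream work caps bore at shift 3.
bore at shift 3 is achievable: bore -> shift 3; route -> shift 5; deburr -> shift 1; tap -> shift 2; polish -> shift 4.

shift 3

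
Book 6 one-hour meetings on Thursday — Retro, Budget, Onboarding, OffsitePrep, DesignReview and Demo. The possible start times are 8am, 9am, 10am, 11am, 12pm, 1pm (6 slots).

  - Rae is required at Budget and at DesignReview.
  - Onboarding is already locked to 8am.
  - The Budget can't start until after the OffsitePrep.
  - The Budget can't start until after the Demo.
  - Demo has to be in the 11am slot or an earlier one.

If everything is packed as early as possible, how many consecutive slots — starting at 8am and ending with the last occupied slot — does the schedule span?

2

The precedence chain requires at least 2 distinct slots.
2 works (last occupied slot: 9am): for example Demo in 8am; DesignReview in 8am; Budget in 9am; Onboarding in 8am; Retro in 8am; OffsitePrep in 8am.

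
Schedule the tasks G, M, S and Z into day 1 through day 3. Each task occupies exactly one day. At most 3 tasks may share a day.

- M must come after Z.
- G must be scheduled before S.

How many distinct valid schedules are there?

Splitting on G: it can be day 1 (6), day 2 (3). Listing each branch's schedules as (M, S, Z) by day number:
G=day 1: (2,2,1) (2,3,1) (3,2,1) (3,2,2) (3,3,1) (3,3,2) — 6.
G=day 2: (2,3,1) (3,3,1) (3,3,2) — 3.
Summing: 6 + 3 = 9.

9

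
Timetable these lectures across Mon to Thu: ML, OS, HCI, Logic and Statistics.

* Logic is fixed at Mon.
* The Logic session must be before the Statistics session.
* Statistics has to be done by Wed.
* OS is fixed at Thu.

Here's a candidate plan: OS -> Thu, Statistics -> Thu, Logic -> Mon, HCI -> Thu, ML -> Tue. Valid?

OS is fixed at Thu — holds.
Statistics has to be done by Wed — violated.
Logic is fixed at Mon — holds.
The Logic session must be before the Statistics session — holds.

Invalid. Statistics has to be done by Wed.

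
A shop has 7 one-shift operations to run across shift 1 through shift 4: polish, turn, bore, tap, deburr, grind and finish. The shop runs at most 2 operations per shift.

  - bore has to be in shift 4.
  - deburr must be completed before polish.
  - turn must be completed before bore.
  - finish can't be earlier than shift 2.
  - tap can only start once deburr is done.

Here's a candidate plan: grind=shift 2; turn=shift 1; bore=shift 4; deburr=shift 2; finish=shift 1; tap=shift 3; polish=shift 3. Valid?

The shop runs at most 2 operations per shift — holds.
turn must be completed before bore — holds.
finish can't be earlier than shift 2 — violated.
tap can only start once deburr is done — holds.
deburr must be completed before polish — holds.
bore has to be in shift 4 — holds.

No — it violates: finish can't be earlier than shift 2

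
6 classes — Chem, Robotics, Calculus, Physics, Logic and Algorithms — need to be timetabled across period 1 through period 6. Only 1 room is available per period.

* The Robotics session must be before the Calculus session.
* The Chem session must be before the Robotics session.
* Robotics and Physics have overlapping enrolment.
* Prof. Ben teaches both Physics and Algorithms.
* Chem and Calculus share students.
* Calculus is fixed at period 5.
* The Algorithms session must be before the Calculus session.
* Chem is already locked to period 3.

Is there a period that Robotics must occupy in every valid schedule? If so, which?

Chem is fixed at period 3 and must come before Robotics, so Robotics is at least period 4.
Calculus is fixed at period 5 and must come after Robotics, so Robotics is at most period 4.
So Robotics must be period 4.

period 4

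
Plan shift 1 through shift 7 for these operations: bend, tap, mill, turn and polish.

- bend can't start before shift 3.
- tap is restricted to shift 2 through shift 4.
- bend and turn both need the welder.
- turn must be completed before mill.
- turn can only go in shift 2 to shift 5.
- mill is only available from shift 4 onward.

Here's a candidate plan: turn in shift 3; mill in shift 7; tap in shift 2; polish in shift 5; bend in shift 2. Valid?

mill is only available from shift 4 onward — holds.
bend and turn both need the welder — holds.
bend can't start before shift 3 — violated.
turn can only go in shift 2 to shift 5 — holds.
tap is restricted to shift 2 through shift 4 — holds.
turn must be completed before mill — holds.

No — it violates: bend can't start before shift 3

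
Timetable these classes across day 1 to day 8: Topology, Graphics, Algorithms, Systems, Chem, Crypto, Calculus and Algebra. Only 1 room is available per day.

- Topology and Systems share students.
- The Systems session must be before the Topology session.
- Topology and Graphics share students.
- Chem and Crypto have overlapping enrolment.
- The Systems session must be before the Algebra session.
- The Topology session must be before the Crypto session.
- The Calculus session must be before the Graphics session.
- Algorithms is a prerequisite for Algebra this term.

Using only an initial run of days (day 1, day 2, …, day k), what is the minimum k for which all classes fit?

8

The precedence chain requires at least 3 distinct days.
With at most 1 per day and 8 classes, at least 8 days are needed.
8 works (last occupied day: day 8): for example Graphics in day 6; Algebra in day 4; Crypto in day 7; Calculus in day 5; Algorithms in day 3; Chem in day 8; Systems in day 1; Topology in day 2.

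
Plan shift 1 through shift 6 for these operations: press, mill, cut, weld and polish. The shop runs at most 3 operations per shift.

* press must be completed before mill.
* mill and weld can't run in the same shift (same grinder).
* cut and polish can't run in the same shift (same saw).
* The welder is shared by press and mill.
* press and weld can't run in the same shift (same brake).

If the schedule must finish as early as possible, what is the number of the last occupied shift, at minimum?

shift 3

The precedence chain requires at least 2 distinct shifts.
With at most 3 per shift and 5 operations, at least 2 shifts are needed.
Could 2 shifts be enough, i.e. nothing placed later than shift 2? No: mill must come after press (at shift 1 or later) → {shift 2}; press must come before mill (at shift 2 or earlier) → {shift 1}; weld can't share with mill (shift 2) → {shift 1}; weld can't share with press (shift 1) → nothing is left.
So 2 shifts is not enough.
3 works (last occupied shift: shift 3): for example weld=shift 3, cut=shift 1, mill=shift 2, polish=shift 2, press=shift 1.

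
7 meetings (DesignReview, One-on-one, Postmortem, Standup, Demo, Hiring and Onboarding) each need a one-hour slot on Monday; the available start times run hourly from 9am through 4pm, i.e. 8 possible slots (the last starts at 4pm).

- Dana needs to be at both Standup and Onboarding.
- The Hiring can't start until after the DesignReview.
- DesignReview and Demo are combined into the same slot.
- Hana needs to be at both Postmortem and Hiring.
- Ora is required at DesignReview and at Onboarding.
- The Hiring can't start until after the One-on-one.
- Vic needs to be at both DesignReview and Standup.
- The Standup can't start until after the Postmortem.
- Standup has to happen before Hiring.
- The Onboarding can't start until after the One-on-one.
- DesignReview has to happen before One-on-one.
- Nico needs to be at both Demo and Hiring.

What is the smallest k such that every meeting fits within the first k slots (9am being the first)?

3 slots

The precedence chain requires at least 3 distinct slots.
3 works (last occupied slot: 11am): for example Postmortem -> 9am, Demo -> 9am, Hiring -> 11am, DesignReview -> 9am, Standup -> 10am, Onboarding -> 11am, One-on-one -> 10am.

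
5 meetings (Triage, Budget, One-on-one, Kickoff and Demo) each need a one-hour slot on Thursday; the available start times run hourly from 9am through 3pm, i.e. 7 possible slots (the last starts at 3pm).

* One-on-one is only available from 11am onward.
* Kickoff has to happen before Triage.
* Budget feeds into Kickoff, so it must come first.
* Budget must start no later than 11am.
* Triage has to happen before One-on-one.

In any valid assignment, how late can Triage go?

Precedence pushes Triage to at least 11am; downstream work caps Triage at 2pm.
Triage at 2pm is achievable: Kickoff in 10am, Budget in 9am, Demo in 9am, One-on-one in 3pm, Triage in 2pm.

2pm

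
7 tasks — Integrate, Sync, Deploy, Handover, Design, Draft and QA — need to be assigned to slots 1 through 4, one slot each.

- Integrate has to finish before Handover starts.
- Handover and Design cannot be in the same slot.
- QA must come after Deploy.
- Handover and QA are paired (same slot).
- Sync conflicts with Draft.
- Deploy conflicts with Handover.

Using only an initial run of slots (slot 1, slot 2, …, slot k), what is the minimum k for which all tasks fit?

The precedence chain requires at least 2 distinct slots.
2 works (last occupied slot: 2): for example Deploy in 1; Handover in 2; Design in 1; Integrate in 1; Draft in 2; Sync in 1; QA in 2.

2 slots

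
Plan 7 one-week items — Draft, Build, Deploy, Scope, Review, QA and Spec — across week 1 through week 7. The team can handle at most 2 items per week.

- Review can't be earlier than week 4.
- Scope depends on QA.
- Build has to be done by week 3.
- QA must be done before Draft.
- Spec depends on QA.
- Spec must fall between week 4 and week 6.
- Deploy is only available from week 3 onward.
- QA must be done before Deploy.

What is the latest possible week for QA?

Downstream work caps QA at week 5.
QA at week 5 is achievable: QA -> week 5; Draft -> week 7; Review -> week 4; Spec -> week 6; Build -> week 1; Deploy -> week 6; Scope -> week 7.

week 5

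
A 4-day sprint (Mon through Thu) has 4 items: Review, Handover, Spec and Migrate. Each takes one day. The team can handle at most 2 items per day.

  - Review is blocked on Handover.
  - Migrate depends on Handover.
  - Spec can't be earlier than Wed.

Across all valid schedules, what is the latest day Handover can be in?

Wed

Downstream work caps Handover at Wed.
Handover at Wed is achievable: Handover=Wed; Spec=Wed; Review=Thu; Migrate=Thu.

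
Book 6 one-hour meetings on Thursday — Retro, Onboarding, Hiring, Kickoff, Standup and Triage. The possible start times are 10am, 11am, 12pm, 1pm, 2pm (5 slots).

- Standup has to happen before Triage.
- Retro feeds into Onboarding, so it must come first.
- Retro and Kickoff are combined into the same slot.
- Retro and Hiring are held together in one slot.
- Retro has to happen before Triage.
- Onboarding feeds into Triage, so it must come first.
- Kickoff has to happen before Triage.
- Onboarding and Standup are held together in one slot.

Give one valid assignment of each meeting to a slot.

Kickoff in 10am, Onboarding in 11am, Retro in 10am, Triage in 12pm, Hiring in 10am, Standup in 11am

Checking: Standup(11am) before Triage(12pm); Onboarding(11am) before Triage(12pm); Retro(10am) before Onboarding(11am); Retro(10am) before Triage(12pm); Kickoff(10am) before Triage(12pm); Retro = Kickoff = 10am; Retro = Hiring = 10am; Onboarding = Standup = 11am.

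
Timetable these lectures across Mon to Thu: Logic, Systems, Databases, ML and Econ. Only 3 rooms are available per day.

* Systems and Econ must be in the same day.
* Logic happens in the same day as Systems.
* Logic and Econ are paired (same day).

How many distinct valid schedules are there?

36

Splitting on Logic: it can be Mon (9), Tue (9), Wed (9), Thu (9). Listing each branch's schedules as (Systems, Databases, ML, Econ):
Logic=Mon: (Mon,Tue,Tue,Mon) (Mon,Tue,Wed,Mon) (Mon,Tue,Thu,Mon) (Mon,Wed,Tue,Mon) (Mon,Wed,Wed,Mon) (Mon,Wed,Thu,Mon) (Mon,Thu,Tue,Mon) (Mon,Thu,Wed,Mon) (Mon,Thu,Thu,Mon) — 9.
Logic=Tue: (Tue,Mon,Mon,Tue) (Tue,Mon,Wed,Tue) (Tue,Mon,Thu,Tue) (Tue,Wed,Mon,Tue) (Tue,Wed,Wed,Tue) (Tue,Wed,Thu,Tue) (Tue,Thu,Mon,Tue) (Tue,Thu,Wed,Tue) (Tue,Thu,Thu,Tue) — 9.
Logic=Wed: (Wed,Mon,Mon,Wed) (Wed,Mon,Tue,Wed) (Wed,Mon,Thu,Wed) (Wed,Tue,Mon,Wed) (Wed,Tue,Tue,Wed) (Wed,Tue,Thu,Wed) (Wed,Thu,Mon,Wed) (Wed,Thu,Tue,Wed) (Wed,Thu,Thu,Wed) — 9.
Logic=Thu: (Thu,Mon,Mon,Thu) (Thu,Mon,Tue,Thu) (Thu,Mon,Wed,Thu) (Thu,Tue,Mon,Thu) (Thu,Tue,Tue,Thu) (Thu,Tue,Wed,Thu) (Thu,Wed,Mon,Thu) (Thu,Wed,Tue,Thu) (Thu,Wed,Wed,Thu) — 9.
Summing: 9 + 9 + 9 + 9 = 36.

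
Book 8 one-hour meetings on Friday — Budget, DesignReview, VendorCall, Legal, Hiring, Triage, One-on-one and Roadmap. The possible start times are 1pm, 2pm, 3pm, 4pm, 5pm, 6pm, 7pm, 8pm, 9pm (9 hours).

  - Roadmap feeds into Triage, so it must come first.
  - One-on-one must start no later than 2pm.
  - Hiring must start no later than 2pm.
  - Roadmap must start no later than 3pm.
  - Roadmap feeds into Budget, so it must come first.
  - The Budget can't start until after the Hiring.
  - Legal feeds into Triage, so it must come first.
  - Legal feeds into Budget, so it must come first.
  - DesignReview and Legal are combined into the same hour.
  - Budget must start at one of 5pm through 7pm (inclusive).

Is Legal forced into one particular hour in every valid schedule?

Legal can be 1pm (e.g. VendorCall in 1pm, Hiring in 1pm, Triage in 2pm, Roadmap in 1pm, Legal in 1pm, One-on-one in 1pm, DesignReview in 1pm, Budget in 5pm) or 2pm (e.g. Legal -> 2pm, Roadmap -> 1pm, Hiring -> 1pm, VendorCall -> 1pm, Triage -> 3pm, One-on-one -> 1pm, Budget -> 5pm, DesignReview -> 2pm).

No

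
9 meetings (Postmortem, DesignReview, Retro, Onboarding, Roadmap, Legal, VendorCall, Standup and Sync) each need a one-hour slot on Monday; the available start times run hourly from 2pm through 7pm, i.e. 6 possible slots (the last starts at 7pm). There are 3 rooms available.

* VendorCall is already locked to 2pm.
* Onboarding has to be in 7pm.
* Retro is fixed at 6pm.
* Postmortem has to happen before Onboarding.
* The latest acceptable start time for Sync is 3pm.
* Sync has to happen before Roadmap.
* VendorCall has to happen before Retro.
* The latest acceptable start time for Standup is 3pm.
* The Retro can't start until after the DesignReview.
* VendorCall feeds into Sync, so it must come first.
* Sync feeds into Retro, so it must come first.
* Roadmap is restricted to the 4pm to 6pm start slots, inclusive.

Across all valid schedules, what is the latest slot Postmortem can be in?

6pm

Downstream work caps Postmortem at 6pm.
Postmortem at 6pm is achievable: Retro in 6pm, Standup in 2pm, Legal in 3pm, Onboarding in 7pm, DesignReview in 2pm, Sync in 3pm, VendorCall in 2pm, Postmortem in 6pm, Roadmap in 4pm.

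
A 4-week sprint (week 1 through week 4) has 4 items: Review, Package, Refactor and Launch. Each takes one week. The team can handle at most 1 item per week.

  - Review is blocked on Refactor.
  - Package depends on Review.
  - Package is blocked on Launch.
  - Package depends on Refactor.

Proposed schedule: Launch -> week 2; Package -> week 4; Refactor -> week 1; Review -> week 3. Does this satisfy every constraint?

The team can handle at most 1 item per week — holds.
Package depends on Refactor — holds.
Review is blocked on Refactor — holds.
Package depends on Review — holds.
Package is blocked on Launch — holds.

Valid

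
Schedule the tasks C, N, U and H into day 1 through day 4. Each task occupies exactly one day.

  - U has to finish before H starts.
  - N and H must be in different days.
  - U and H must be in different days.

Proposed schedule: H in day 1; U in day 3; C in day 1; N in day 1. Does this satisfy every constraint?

U has to finish before H starts — violated.
U and H must be in different days — holds.
N and H must be in different days — violated.

No — it violates: U has to finish before H starts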